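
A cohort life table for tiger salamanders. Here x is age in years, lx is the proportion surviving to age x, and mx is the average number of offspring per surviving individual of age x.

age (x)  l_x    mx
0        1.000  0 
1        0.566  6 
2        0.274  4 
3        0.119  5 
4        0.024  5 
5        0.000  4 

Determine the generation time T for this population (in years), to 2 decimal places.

1.51

lx·mx: 0, 3.396, 1.096, 0.595, 0.12, 0 → R0 = 5.207
x·lx·mx: 0, 3.396, 2.192, 1.785, 0.48, 0 → Σ = 7.853
T = 7.853 / 5.207 = 1.508162… → 1.51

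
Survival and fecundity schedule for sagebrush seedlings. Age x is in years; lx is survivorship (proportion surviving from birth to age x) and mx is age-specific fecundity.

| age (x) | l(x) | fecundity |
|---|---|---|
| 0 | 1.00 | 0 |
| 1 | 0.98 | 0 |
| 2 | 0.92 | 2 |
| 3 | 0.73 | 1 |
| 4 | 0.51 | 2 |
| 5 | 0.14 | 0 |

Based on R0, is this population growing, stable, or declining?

growing

R0 = Σ lx·mx = 0 + 0 + 1.84 + 0.73 + 1.02 + 0 = 3.59
R0 > 1, so the population is growing.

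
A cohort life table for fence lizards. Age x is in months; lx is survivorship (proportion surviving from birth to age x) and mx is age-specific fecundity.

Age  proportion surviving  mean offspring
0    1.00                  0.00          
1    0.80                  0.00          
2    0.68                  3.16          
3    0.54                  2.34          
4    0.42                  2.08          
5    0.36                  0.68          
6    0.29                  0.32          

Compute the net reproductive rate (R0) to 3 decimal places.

lx·mx by age: 0, 0, 2.1488, 1.2636, 0.8736, 0.2448, 0.0928
R0 = Σ lx·mx = 4.6236 → 4.624

4.624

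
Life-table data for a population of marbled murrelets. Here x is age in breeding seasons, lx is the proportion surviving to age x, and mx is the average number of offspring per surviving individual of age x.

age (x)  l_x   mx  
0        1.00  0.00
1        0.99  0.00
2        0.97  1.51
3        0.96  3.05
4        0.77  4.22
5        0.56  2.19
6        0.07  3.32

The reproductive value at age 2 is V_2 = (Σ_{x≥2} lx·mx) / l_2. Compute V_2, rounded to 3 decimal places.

9.382

lx·mx for x ≥ 2: 1.4647, 2.928, 3.2494, 1.2264, 0.2324 → sum = 9.1009
V_2 = 9.1009 / l_2 = 9.1009 / 0.97 = 9.382371… → 9.382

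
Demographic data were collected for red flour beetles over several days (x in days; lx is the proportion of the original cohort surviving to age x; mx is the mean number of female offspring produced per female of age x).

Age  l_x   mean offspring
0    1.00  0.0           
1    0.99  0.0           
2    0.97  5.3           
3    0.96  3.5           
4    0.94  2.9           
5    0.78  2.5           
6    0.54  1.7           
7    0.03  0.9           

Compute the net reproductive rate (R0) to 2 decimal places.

14.12

lx·mx by age: 0, 0, 5.141, 3.36, 2.726, 1.95, 0.918, 0.027
R0 = Σ lx·mx = 14.122 → 14.12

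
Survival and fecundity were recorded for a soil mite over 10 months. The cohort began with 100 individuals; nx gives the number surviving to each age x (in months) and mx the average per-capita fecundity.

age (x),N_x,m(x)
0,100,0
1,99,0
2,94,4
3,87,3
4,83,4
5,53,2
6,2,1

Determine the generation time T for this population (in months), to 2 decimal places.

3.16

lx = nx/n0 = nx/100: 1, 0.99, 0.94, 0.87, 0.83, 0.53, 0.02
lx·mx: 0, 0, 3.76, 2.61, 3.32, 1.06, 0.02 → R0 = 10.77
x·lx·mx: 0, 0, 7.52, 7.83, 13.28, 5.3, 0.12 → Σ = 34.05
T = 34.05 / 10.77 = 3.16156… → 3.16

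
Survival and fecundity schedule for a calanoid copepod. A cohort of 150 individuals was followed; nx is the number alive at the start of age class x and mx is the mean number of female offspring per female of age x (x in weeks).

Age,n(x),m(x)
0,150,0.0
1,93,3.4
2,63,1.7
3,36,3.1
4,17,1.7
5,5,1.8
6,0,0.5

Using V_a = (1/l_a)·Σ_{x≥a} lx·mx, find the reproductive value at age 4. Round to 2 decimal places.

2.23

lx = nx/n0 = nx/150: 1, 0.62, 0.42, 0.24, 0.11333…, 0.03333…, 0
lx·mx for x ≥ 4: 0.192667…, 0.06…, 0 → sum = 0.252667…
V_4 = 0.252667… / l_4 = 0.252667… / 0.113333… = 2.229412… → 2.23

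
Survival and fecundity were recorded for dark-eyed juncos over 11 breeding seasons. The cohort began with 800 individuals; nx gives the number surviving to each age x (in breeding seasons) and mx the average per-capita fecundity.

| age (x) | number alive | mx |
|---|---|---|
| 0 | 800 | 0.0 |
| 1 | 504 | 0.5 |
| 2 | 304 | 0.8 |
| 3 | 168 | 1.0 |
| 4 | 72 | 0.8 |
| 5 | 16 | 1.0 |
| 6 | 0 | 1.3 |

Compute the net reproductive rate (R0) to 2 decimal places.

0.92

lx = nx/n0 = nx/800: 1, 0.63, 0.38, 0.21, 0.09, 0.02, 0
lx·mx by age: 0, 0.315, 0.304, 0.21, 0.072, 0.02, 0
R0 = Σ lx·mx = 0.921 → 0.92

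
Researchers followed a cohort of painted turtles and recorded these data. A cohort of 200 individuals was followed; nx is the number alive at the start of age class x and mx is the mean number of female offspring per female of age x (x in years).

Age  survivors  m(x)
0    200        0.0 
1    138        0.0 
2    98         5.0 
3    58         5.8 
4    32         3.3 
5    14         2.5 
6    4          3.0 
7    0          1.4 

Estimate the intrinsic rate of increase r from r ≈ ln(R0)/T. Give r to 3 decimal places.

lx = nx/n0 = nx/200: 1, 0.69, 0.49, 0.29, 0.16, 0.07, 0.02, 0
R0 = Σ lx·mx = 0 + 0 + 2.45 + 1.682 + 0.528 + 0.175 + 0.06 + 0 = 4.895
Σ x·lx·mx = 13.293; T = 13.293/4.895 = 2.71563…
r ≈ ln(R0)/T = ln(4.895)/2.71563… = 0.58484… → 0.585

0.585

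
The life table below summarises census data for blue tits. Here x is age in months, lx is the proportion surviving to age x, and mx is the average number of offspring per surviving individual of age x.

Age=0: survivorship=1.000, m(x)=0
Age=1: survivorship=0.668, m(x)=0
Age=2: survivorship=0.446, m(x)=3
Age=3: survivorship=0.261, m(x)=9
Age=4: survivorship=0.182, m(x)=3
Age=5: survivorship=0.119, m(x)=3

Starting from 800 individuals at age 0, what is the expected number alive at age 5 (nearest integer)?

Expected survivors = N0 · l_5 = 800 × 0.119 = 95.2 → 95

95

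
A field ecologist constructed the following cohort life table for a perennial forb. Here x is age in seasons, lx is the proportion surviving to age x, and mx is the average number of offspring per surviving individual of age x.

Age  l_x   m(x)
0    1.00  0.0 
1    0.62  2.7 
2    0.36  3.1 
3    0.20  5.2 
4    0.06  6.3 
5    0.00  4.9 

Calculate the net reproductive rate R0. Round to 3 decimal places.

4.208

lx·mx by age: 0, 1.674, 1.116, 1.04, 0.378, 0
R0 = Σ lx·mx = 4.208 → 4.208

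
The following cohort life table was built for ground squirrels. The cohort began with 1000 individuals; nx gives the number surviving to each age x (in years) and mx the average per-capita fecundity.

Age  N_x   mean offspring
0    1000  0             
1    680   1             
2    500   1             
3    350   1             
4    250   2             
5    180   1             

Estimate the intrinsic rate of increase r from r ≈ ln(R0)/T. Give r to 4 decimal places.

lx = nx/n0 = nx/1000: 1, 0.68, 0.5, 0.35, 0.25, 0.18
R0 = Σ lx·mx = 0 + 0.68 + 0.5 + 0.35 + 0.5 + 0.18 = 2.21
Σ x·lx·mx = 5.63; T = 5.63/2.21 = 2.54751…
r ≈ ln(R0)/T = ln(2.21)/2.54751… = 0.311281… → 0.3113

0.3113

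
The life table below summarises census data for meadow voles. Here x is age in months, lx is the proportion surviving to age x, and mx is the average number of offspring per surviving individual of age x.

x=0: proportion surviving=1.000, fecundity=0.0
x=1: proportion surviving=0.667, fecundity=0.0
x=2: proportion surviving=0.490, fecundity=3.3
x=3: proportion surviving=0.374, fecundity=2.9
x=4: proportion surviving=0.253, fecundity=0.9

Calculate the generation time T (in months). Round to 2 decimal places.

lx·mx: 0, 0, 1.617, 1.0846, 0.2277 → R0 = 2.9293
x·lx·mx: 0, 0, 3.234, 3.2538, 0.9108 → Σ = 7.3986
T = 7.3986 / 2.9293 = 2.525723… → 2.53

2.53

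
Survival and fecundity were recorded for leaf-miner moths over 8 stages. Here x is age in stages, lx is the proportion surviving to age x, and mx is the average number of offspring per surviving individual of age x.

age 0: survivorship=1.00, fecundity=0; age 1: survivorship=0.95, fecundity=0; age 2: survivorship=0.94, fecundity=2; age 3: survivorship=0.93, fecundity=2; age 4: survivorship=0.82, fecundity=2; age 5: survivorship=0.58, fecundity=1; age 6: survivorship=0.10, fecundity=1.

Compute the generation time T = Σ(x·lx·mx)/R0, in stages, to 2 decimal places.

lx·mx: 0, 0, 1.88, 1.86, 1.64, 0.58, 0.1 → R0 = 6.06
x·lx·mx: 0, 0, 3.76, 5.58, 6.56, 2.9, 0.6 → Σ = 19.4
T = 19.4 / 6.06 = 3.20132… → 3.20

3.20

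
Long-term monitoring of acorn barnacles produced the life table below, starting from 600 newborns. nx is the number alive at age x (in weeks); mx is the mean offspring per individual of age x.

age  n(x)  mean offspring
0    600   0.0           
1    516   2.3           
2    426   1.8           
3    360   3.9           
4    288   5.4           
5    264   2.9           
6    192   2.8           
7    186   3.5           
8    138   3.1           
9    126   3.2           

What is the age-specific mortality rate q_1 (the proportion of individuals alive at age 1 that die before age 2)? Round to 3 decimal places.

0.174

lx = nx/n0 = nx/600: 1, 0.86, 0.71, 0.6, 0.48, 0.44, 0.32, 0.31, 0.23, 0.21
q_1 = (l_1 − l_2) / l_1 = (0.86 − 0.71) / 0.86
     = 0.15 / 0.86 = 0.174419… → 0.174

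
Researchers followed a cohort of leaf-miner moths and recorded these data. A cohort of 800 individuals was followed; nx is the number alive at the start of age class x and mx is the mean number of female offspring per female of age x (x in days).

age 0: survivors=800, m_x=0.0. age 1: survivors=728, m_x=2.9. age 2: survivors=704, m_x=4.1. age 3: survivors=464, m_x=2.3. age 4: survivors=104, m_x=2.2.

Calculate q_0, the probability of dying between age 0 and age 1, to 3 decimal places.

0.090

lx = nx/n0 = nx/800: 1, 0.91, 0.88, 0.58, 0.13
q_0 = (l_0 − l_1) / l_0 = (1 − 0.91) / 1
     = 0.09 / 1 = 0.09 → 0.090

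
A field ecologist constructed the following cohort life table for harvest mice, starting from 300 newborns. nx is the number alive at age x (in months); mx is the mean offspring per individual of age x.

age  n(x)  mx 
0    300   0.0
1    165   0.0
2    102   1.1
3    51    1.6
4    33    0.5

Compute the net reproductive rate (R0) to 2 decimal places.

0.70

lx = nx/n0 = nx/300: 1, 0.55, 0.34, 0.17, 0.11
lx·mx by age: 0, 0, 0.374, 0.272, 0.055
R0 = Σ lx·mx = 0.701 → 0.70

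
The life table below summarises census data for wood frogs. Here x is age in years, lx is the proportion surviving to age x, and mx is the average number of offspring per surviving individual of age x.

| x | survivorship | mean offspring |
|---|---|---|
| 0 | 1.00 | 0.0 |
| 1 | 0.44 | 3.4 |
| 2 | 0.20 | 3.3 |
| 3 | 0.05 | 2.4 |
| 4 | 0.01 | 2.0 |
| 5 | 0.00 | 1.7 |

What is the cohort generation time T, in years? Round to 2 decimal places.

1.42

lx·mx: 0, 1.496, 0.66, 0.12, 0.02, 0 → R0 = 2.296
x·lx·mx: 0, 1.496, 1.32, 0.36, 0.08, 0 → Σ = 3.256
T = 3.256 / 2.296 = 1.418118… → 1.42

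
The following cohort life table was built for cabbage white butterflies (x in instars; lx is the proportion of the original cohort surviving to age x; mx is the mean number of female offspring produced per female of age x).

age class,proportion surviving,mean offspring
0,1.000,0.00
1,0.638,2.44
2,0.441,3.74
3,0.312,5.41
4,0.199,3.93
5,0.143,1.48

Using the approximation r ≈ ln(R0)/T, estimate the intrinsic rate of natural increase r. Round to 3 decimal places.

0.740

R0 = Σ lx·mx = 0 + 1.55672 + 1.64934 + 1.68792 + 0.78207 + 0.21164 = 5.88769
Σ x·lx·mx = 14.10564; T = 14.10564/5.88769 = 2.39579…
r ≈ ln(R0)/T = ln(5.88769)/2.39579… = 0.73999… → 0.740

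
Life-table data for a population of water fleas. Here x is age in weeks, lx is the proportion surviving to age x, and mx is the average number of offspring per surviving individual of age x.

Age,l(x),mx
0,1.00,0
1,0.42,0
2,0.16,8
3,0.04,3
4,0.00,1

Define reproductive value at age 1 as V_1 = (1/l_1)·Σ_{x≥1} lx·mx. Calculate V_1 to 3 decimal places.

lx·mx for x ≥ 1: 0, 1.28, 0.12, 0 → sum = 1.4
V_1 = 1.4 / l_1 = 1.4 / 0.42 = 3.333333… → 3.333

3.333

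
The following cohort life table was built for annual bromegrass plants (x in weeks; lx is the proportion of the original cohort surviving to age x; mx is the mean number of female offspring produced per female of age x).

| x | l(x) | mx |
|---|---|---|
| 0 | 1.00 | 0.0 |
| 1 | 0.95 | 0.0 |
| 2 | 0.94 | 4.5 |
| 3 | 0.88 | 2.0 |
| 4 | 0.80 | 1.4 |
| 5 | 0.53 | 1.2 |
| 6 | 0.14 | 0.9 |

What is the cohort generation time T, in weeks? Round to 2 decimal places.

lx·mx: 0, 0, 4.23, 1.76, 1.12, 0.636, 0.126 → R0 = 7.872
x·lx·mx: 0, 0, 8.46, 5.28, 4.48, 3.18, 0.756 → Σ = 22.156
T = 22.156 / 7.872 = 2.814533… → 2.81

2.81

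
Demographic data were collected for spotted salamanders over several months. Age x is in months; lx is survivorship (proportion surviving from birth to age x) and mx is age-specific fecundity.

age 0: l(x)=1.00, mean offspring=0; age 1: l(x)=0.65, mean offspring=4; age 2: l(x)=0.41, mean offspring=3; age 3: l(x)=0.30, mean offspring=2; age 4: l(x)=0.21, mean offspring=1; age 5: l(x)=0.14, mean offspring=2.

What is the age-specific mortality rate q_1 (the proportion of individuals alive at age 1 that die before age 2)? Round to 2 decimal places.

q_1 = (l_1 − l_2) / l_1 = (0.65 − 0.41) / 0.65
     = 0.24 / 0.65 = 0.369231… → 0.37

0.37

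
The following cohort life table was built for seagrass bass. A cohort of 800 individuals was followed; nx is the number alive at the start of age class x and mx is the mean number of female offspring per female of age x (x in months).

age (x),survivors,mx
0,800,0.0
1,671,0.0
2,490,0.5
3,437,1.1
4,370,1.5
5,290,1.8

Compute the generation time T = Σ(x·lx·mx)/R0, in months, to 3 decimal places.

lx = nx/n0 = nx/800: 1, 0.83875, 0.6125, 0.54625, 0.4625, 0.3625
lx·mx: 0, 0, 0.30625, 0.600875, 0.69375, 0.6525 → R0 = 2.253375
x·lx·mx: 0, 0, 0.6125, 1.802625, 2.775, 3.2625 → Σ = 8.452625
T = 8.452625 / 2.253375 = 3.751096… → 3.751

3.751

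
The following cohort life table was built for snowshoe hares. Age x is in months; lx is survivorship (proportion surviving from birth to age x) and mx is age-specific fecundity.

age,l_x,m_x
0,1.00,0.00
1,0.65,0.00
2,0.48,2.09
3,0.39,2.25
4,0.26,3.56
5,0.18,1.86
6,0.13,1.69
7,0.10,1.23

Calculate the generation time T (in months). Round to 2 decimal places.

3.50

lx·mx: 0, 0, 1.0032, 0.8775, 0.9256, 0.3348, 0.2197, 0.123 → R0 = 3.4838
x·lx·mx: 0, 0, 2.0064, 2.6325, 3.7024, 1.674, 1.3182, 0.861 → Σ = 12.1945
T = 12.1945 / 3.4838 = 3.500344… → 3.50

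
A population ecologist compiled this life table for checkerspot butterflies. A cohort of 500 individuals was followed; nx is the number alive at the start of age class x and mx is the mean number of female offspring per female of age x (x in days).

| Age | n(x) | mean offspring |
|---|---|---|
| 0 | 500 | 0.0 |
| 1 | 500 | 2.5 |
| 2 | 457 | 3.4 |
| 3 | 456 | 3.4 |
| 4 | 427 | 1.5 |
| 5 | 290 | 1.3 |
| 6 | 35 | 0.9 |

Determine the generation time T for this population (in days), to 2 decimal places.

2.53

lx = nx/n0 = nx/500: 1, 1, 0.914, 0.912, 0.854, 0.58, 0.07
lx·mx: 0, 2.5, 3.1076, 3.1008, 1.281, 0.754, 0.063 → R0 = 10.8064
x·lx·mx: 0, 2.5, 6.2152, 9.3024, 5.124, 3.77, 0.378 → Σ = 27.2896
T = 27.2896 / 10.8064 = 2.525318… → 2.53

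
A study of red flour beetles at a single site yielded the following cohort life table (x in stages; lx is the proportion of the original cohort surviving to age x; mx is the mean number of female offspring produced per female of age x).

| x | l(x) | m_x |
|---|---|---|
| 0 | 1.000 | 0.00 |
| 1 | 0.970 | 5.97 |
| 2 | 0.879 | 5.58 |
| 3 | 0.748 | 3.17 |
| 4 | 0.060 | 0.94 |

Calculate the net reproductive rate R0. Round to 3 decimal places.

lx·mx by age: 0, 5.7909, 4.90482, 2.37116, 0.0564
R0 = Σ lx·mx = 13.12328 → 13.123

13.123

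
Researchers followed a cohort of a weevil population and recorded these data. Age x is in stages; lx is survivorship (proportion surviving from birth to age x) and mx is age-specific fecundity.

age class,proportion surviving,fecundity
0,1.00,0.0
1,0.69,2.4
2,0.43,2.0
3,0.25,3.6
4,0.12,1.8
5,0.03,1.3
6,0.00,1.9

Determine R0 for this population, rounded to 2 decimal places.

lx·mx by age: 0, 1.656, 0.86, 0.9, 0.216, 0.039, 0
R0 = Σ lx·mx = 3.671 → 3.67

3.67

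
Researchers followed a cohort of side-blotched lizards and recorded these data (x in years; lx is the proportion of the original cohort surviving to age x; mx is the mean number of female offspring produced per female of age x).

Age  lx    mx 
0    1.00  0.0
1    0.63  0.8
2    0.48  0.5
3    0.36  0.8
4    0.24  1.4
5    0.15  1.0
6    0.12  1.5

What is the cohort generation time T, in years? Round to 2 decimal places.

2.96

lx·mx: 0, 0.504, 0.24, 0.288, 0.336, 0.15, 0.18 → R0 = 1.698
x·lx·mx: 0, 0.504, 0.48, 0.864, 1.344, 0.75, 1.08 → Σ = 5.022
T = 5.022 / 1.698 = 2.957597… → 2.96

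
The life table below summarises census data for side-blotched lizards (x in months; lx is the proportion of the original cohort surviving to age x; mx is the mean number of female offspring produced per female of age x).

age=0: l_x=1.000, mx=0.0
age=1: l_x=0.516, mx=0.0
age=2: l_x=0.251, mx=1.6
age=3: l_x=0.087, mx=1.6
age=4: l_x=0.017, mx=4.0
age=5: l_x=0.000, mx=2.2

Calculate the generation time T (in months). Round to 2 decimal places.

lx·mx: 0, 0, 0.4016, 0.1392, 0.068, 0 → R0 = 0.6088
x·lx·mx: 0, 0, 0.8032, 0.4176, 0.272, 0 → Σ = 1.4928
T = 1.4928 / 0.6088 = 2.452037… → 2.45

2.45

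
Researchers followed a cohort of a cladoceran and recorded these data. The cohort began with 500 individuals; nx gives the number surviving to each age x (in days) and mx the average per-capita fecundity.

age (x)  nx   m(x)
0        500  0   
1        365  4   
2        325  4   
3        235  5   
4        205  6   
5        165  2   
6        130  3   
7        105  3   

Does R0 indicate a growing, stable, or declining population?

growing

lx = nx/n0 = nx/500: 1, 0.73, 0.65, 0.47, 0.41, 0.33, 0.26, 0.21
R0 = Σ lx·mx = 0 + 2.92 + 2.6 + 2.35 + 2.46 + 0.66 + 0.78 + 0.63 = 12.4
R0 > 1, so the population is growing.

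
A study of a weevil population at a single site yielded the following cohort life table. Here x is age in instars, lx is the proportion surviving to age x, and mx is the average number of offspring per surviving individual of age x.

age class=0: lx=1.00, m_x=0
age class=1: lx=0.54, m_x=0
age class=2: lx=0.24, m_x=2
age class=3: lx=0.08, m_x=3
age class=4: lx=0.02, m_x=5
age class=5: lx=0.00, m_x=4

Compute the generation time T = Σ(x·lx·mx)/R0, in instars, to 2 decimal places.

2.54

lx·mx: 0, 0, 0.48, 0.24, 0.1, 0 → R0 = 0.82
x·lx·mx: 0, 0, 0.96, 0.72, 0.4, 0 → Σ = 2.08
T = 2.08 / 0.82 = 2.536585… → 2.54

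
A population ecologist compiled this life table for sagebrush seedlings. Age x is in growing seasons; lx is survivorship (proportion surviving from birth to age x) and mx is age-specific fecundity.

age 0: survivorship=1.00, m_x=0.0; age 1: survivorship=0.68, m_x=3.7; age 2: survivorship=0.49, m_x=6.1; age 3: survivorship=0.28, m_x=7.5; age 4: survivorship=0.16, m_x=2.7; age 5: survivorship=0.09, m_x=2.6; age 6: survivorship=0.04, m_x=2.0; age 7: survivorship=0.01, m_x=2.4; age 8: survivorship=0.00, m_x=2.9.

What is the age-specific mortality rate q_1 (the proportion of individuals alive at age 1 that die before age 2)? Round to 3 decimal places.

q_1 = (l_1 − l_2) / l_1 = (0.68 − 0.49) / 0.68
     = 0.19 / 0.68 = 0.279412… → 0.279

0.279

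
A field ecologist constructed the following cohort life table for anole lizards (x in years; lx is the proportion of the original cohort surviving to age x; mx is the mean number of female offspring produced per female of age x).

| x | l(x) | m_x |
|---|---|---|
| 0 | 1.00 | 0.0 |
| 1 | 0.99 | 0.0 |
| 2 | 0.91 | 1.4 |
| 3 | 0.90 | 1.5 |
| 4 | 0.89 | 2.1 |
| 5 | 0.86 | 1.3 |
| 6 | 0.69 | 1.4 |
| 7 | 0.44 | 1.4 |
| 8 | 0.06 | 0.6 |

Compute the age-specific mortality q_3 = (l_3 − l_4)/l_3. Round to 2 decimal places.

q_3 = (l_3 − l_4) / l_3 = (0.9 − 0.89) / 0.9
     = 0.01 / 0.9 = 0.011111… → 0.01

0.01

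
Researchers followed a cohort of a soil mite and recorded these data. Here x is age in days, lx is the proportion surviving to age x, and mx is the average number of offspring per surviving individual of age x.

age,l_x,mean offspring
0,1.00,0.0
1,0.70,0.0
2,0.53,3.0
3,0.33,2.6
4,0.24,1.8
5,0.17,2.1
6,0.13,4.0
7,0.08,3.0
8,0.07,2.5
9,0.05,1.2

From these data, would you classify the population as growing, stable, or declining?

growing

R0 = Σ lx·mx = 0 + 0 + 1.59 + 0.858 + 0.432 + 0.357 + 0.52 + 0.24 + 0.175 + 0.06 = 4.232
R0 > 1, so the population is growing.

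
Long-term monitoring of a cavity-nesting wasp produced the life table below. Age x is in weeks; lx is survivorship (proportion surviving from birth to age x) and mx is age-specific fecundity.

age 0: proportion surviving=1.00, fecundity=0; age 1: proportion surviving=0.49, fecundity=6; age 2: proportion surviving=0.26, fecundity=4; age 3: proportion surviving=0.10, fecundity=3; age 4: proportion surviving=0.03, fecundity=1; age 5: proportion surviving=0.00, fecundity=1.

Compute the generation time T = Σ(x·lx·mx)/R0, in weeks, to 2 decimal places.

1.40

lx·mx: 0, 2.94, 1.04, 0.3, 0.03, 0 → R0 = 4.31
x·lx·mx: 0, 2.94, 2.08, 0.9, 0.12, 0 → Σ = 6.04
T = 6.04 / 4.31 = 1.401392… → 1.40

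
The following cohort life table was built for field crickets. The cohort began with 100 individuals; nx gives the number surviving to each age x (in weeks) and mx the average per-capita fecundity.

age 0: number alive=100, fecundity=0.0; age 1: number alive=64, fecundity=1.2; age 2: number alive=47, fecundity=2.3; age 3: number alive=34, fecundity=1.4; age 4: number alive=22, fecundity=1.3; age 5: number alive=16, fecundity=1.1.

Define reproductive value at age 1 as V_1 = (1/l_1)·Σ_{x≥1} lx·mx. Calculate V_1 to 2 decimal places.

4.35

lx = nx/n0 = nx/100: 1, 0.64, 0.47, 0.34, 0.22, 0.16
lx·mx for x ≥ 1: 0.768, 1.081, 0.476, 0.286, 0.176 → sum = 2.787
V_1 = 2.787 / l_1 = 2.787 / 0.64 = 4.354688… → 4.35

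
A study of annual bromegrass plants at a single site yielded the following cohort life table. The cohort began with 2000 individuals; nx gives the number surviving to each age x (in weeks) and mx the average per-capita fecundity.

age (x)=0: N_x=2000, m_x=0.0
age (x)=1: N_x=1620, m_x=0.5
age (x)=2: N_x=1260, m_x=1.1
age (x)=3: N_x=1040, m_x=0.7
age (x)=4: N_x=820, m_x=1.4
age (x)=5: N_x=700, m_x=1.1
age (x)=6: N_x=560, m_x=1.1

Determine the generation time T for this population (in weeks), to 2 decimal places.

lx = nx/n0 = nx/2000: 1, 0.81, 0.63, 0.52, 0.41, 0.35, 0.28
lx·mx: 0, 0.405, 0.693, 0.364, 0.574, 0.385, 0.308 → R0 = 2.729
x·lx·mx: 0, 0.405, 1.386, 1.092, 2.296, 1.925, 1.848 → Σ = 8.952
T = 8.952 / 2.729 = 3.280322… → 3.28

3.28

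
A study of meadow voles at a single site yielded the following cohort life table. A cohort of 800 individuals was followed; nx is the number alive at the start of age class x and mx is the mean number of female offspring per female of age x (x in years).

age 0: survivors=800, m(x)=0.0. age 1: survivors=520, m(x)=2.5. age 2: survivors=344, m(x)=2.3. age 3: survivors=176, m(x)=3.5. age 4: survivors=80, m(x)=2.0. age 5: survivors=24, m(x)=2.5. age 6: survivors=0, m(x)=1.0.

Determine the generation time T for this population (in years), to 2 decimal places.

lx = nx/n0 = nx/800: 1, 0.65, 0.43, 0.22, 0.1, 0.03, 0
lx·mx: 0, 1.625, 0.989, 0.77, 0.2, 0.075, 0 → R0 = 3.659
x·lx·mx: 0, 1.625, 1.978, 2.31, 0.8, 0.375, 0 → Σ = 7.088
T = 7.088 / 3.659 = 1.937141… → 1.94

1.94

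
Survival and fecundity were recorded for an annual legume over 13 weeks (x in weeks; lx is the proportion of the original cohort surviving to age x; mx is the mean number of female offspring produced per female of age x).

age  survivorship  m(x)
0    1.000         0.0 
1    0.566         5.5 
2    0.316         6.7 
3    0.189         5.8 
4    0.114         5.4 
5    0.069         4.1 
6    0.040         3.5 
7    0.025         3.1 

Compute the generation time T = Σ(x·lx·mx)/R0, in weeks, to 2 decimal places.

lx·mx: 0, 3.113, 2.1172, 1.0962, 0.6156, 0.2829, 0.14, 0.0775 → R0 = 7.4424
x·lx·mx: 0, 3.113, 4.2344, 3.2886, 2.4624, 1.4145, 0.84, 0.5425 → Σ = 15.8954
T = 15.8954 / 7.4424 = 2.13579… → 2.14

2.14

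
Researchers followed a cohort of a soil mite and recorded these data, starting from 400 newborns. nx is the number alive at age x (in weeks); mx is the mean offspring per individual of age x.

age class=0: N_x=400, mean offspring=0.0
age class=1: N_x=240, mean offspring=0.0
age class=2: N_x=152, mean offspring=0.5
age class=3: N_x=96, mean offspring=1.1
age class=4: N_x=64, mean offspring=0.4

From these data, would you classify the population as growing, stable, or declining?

declining

lx = nx/n0 = nx/400: 1, 0.6, 0.38, 0.24, 0.16
R0 = Σ lx·mx = 0 + 0 + 0.19 + 0.264 + 0.064 = 0.518
R0 < 1, so the population is declining.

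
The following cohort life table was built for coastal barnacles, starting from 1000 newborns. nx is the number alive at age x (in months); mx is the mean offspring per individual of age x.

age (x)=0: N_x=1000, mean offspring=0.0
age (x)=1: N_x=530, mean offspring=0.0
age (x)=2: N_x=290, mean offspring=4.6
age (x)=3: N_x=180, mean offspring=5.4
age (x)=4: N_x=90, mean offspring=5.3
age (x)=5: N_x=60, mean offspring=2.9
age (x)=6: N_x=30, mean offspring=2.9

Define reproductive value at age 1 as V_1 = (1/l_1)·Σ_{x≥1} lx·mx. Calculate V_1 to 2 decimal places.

5.74

lx = nx/n0 = nx/1000: 1, 0.53, 0.29, 0.18, 0.09, 0.06, 0.03
lx·mx for x ≥ 1: 0, 1.334, 0.972, 0.477, 0.174, 0.087 → sum = 3.044
V_1 = 3.044 / l_1 = 3.044 / 0.53 = 5.743396… → 5.74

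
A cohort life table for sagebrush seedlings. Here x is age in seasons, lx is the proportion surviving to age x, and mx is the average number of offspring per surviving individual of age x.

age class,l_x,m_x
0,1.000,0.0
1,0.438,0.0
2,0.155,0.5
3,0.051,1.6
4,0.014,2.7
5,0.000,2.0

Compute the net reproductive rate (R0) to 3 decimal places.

lx·mx by age: 0, 0, 0.0775, 0.0816, 0.0378, 0
R0 = Σ lx·mx = 0.1969 → 0.197

0.197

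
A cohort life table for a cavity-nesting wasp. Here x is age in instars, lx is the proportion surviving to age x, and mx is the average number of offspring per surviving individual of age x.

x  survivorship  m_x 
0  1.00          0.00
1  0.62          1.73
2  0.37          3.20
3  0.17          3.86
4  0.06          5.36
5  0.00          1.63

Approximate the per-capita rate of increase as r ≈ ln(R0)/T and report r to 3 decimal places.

0.567

R0 = Σ lx·mx = 0 + 1.0726 + 1.184 + 0.6562 + 0.3216 + 0 = 3.2344
Σ x·lx·mx = 6.6956; T = 6.6956/3.2344 = 2.07012…
r ≈ ln(R0)/T = ln(3.2344)/2.07012… = 0.56704… → 0.567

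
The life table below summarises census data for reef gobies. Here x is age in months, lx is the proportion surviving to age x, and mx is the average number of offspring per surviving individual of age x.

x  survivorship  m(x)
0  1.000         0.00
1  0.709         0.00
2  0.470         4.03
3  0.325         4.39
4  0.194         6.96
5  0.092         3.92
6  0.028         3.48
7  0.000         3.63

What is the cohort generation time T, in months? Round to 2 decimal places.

lx·mx: 0, 0, 1.8941, 1.42675, 1.35024, 0.36064, 0.09744, 0 → R0 = 5.12917
x·lx·mx: 0, 0, 3.7882, 4.28025, 5.40096, 1.8032, 0.58464, 0 → Σ = 15.85725
T = 15.85725 / 5.12917 = 3.091582… → 3.09

3.09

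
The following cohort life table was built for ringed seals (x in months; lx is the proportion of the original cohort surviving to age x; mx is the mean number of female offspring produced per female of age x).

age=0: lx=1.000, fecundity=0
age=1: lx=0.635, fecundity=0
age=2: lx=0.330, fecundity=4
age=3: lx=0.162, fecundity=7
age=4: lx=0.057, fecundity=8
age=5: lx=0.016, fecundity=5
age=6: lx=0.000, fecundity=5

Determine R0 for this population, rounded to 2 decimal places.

lx·mx by age: 0, 0, 1.32, 1.134, 0.456, 0.08, 0
R0 = Σ lx·mx = 2.99 → 2.99

2.99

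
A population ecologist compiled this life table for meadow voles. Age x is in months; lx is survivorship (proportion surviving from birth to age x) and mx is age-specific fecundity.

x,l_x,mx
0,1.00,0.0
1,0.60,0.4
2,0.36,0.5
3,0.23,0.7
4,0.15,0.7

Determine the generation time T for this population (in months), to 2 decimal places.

2.19

lx·mx: 0, 0.24, 0.18, 0.161, 0.105 → R0 = 0.686
x·lx·mx: 0, 0.24, 0.36, 0.483, 0.42 → Σ = 1.503
T = 1.503 / 0.686 = 2.190962… → 2.19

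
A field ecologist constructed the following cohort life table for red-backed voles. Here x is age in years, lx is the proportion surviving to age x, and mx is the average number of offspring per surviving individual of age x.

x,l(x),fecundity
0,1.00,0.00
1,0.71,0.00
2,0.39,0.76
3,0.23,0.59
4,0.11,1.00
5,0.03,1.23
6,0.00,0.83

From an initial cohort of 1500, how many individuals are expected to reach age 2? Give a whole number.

Expected survivors = N0 · l_2 = 1500 × 0.39 = 585 → 585

585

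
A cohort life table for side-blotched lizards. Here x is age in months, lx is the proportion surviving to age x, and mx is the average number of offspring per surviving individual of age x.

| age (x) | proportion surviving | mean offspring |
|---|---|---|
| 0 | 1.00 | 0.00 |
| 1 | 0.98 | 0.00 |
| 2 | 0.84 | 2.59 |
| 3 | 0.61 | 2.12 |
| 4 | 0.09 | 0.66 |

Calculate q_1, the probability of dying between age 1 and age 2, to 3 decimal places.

q_1 = (l_1 − l_2) / l_1 = (0.98 − 0.84) / 0.98
     = 0.14 / 0.98 = 0.142857… → 0.143

0.143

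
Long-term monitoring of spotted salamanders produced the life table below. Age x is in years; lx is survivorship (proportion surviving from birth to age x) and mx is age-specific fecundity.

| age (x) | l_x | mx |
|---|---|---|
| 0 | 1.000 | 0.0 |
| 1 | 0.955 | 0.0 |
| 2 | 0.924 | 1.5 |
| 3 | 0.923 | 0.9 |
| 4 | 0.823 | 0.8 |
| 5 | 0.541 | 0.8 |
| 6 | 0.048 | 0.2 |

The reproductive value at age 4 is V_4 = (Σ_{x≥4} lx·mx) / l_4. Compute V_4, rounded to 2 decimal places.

1.34

lx·mx for x ≥ 4: 0.6584, 0.4328, 0.0096 → sum = 1.1008
V_4 = 1.1008 / l_4 = 1.1008 / 0.823 = 1.337546… → 1.34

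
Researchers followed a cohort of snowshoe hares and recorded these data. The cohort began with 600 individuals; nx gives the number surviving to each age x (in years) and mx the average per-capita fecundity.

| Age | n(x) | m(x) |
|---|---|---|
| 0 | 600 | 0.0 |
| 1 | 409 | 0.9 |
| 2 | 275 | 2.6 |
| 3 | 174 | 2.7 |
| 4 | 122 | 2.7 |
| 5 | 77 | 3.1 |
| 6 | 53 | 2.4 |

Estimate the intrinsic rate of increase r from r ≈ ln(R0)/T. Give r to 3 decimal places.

0.458

lx = nx/n0 = nx/600: 1, 0.68167…, 0.45833…, 0.29, 0.20333…, 0.12833…, 0.08833…
R0 = Σ lx·mx = 0 + 0.6135… + 1.19167… + 0.783 + 0.549… + 0.39783… + 0.212… = 3.747…
Σ x·lx·mx = 10.803…; T = 10.803…/3.747… = 2.88311…
r ≈ ln(R0)/T = ln(3.747…)/2.88311… = 0.45817… → 0.458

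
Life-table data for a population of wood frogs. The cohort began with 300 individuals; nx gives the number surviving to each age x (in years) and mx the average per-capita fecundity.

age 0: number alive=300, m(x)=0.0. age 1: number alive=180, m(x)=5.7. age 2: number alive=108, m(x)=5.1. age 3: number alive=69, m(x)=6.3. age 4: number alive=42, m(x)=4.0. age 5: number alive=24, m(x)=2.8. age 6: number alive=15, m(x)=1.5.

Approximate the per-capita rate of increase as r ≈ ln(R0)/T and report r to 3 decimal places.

lx = nx/n0 = nx/300: 1, 0.6, 0.36, 0.23, 0.14, 0.08, 0.05
R0 = Σ lx·mx = 0 + 3.42 + 1.836 + 1.449 + 0.56 + 0.224 + 0.075 = 7.564
Σ x·lx·mx = 15.249; T = 15.249/7.564 = 2.016…
r ≈ ln(R0)/T = ln(7.564)/2.016… = 1.00367… → 1.004

1.004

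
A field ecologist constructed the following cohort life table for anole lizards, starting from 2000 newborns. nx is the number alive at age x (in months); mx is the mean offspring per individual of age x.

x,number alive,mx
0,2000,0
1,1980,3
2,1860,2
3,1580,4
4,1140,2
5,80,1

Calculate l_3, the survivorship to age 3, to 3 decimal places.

l_3 = n_3/n_0 = 1580/2000 = 0.79 → 0.790

0.790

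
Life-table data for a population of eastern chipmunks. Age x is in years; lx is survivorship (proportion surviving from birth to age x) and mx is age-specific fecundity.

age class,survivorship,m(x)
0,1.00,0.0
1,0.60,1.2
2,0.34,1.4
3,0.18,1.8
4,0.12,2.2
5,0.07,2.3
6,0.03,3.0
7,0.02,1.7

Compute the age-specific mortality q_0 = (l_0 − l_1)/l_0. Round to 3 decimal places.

q_0 = (l_0 − l_1) / l_0 = (1 − 0.6) / 1
     = 0.4 / 1 = 0.4 → 0.400

0.400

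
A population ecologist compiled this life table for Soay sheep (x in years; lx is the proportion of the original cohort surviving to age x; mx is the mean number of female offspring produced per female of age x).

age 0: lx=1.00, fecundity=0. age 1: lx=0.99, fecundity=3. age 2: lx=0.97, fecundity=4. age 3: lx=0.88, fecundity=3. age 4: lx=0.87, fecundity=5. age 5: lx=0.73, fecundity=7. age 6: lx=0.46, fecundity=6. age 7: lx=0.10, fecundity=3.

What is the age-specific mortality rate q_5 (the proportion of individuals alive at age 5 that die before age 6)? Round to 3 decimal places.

0.370

q_5 = (l_5 − l_6) / l_5 = (0.73 − 0.46) / 0.73
     = 0.27 / 0.73 = 0.369863… → 0.370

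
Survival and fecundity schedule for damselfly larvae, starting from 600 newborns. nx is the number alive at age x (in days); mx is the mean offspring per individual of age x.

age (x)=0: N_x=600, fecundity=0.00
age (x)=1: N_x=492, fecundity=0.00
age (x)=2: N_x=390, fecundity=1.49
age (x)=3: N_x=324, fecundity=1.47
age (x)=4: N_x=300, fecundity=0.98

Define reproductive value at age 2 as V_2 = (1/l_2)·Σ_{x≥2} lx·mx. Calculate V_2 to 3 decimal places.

3.465

lx = nx/n0 = nx/600: 1, 0.82, 0.65, 0.54, 0.5
lx·mx for x ≥ 2: 0.9685, 0.7938, 0.49 → sum = 2.2523
V_2 = 2.2523 / l_2 = 2.2523 / 0.65 = 3.465077… → 3.465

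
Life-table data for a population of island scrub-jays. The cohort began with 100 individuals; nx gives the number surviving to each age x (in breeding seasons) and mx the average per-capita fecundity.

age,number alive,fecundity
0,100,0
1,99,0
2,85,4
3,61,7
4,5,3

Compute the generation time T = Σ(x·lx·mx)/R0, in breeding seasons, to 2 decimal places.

lx = nx/n0 = nx/100: 1, 0.99, 0.85, 0.61, 0.05
lx·mx: 0, 0, 3.4, 4.27, 0.15 → R0 = 7.82
x·lx·mx: 0, 0, 6.8, 12.81, 0.6 → Σ = 20.21
T = 20.21 / 7.82 = 2.584399… → 2.58

2.58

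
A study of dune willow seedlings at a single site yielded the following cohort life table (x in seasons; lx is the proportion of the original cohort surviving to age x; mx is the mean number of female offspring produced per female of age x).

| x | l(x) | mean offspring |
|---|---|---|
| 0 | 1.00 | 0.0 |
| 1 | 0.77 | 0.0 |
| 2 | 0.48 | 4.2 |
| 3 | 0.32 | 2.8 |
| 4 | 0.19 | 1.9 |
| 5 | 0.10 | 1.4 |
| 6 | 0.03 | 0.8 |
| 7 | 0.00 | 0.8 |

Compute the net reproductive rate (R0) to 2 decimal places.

3.44

lx·mx by age: 0, 0, 2.016, 0.896, 0.361, 0.14, 0.024, 0
R0 = Σ lx·mx = 3.437 → 3.44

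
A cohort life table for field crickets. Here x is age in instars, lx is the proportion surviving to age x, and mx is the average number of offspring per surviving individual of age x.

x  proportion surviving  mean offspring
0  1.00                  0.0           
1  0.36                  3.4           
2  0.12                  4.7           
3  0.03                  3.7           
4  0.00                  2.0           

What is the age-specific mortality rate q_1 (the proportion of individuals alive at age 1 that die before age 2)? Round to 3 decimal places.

q_1 = (l_1 − l_2) / l_1 = (0.36 − 0.12) / 0.36
     = 0.24 / 0.36 = 0.666667… → 0.667

0.667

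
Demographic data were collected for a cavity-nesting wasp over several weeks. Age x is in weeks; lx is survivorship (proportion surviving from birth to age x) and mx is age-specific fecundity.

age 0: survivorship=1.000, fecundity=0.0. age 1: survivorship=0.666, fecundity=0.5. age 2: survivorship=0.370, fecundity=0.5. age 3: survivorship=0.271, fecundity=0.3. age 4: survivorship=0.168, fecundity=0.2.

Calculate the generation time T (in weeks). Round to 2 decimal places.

1.71

lx·mx: 0, 0.333, 0.185, 0.0813, 0.0336 → R0 = 0.6329
x·lx·mx: 0, 0.333, 0.37, 0.2439, 0.1344 → Σ = 1.0813
T = 1.0813 / 0.6329 = 1.708485… → 1.71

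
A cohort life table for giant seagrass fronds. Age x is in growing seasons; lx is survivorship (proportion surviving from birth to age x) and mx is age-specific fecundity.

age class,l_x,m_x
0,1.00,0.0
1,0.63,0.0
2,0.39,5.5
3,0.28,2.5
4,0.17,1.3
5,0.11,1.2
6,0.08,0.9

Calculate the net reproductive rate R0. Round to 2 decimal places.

lx·mx by age: 0, 0, 2.145, 0.7, 0.221, 0.132, 0.072
R0 = Σ lx·mx = 3.27 → 3.27

3.27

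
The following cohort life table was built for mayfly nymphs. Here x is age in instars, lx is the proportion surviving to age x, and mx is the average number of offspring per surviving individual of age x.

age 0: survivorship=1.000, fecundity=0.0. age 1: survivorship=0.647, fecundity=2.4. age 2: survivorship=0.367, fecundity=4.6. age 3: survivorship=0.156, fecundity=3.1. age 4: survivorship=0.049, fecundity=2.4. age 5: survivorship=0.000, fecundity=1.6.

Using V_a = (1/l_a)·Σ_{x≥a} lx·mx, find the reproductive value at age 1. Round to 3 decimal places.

5.938

lx·mx for x ≥ 1: 1.5528, 1.6882, 0.4836, 0.1176, 0 → sum = 3.8422
V_1 = 3.8422 / l_1 = 3.8422 / 0.647 = 5.938485… → 5.938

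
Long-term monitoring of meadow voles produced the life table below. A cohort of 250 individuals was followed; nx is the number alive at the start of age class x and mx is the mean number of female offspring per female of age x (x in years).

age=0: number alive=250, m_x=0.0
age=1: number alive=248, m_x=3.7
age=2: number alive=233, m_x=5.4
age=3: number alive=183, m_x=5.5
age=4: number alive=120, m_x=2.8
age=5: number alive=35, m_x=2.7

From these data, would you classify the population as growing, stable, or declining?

growing

lx = nx/n0 = nx/250: 1, 0.992, 0.932, 0.732, 0.48, 0.14
R0 = Σ lx·mx = 0 + 3.6704 + 5.0328 + 4.026 + 1.344 + 0.378 = 14.4512
R0 > 1, so the population is growing.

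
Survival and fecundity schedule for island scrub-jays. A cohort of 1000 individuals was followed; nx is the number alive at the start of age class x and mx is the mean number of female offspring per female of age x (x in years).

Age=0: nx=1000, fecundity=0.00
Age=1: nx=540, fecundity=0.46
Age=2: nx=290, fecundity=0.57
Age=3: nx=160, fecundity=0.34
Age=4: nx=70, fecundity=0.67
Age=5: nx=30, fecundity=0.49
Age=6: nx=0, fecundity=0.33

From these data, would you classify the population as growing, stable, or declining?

declining

lx = nx/n0 = nx/1000: 1, 0.54, 0.29, 0.16, 0.07, 0.03, 0
R0 = Σ lx·mx = 0 + 0.2484 + 0.1653 + 0.0544 + 0.0469 + 0.0147 + 0 = 0.5297
R0 < 1, so the population is declining.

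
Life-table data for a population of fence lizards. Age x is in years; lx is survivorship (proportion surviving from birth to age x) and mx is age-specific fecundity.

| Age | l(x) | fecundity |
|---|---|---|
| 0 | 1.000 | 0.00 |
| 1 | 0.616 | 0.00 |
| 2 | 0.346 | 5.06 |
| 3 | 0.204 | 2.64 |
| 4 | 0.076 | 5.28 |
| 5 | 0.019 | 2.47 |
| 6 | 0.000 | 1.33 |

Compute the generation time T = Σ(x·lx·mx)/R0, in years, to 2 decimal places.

2.54

lx·mx: 0, 0, 1.75076, 0.53856, 0.40128, 0.04693, 0 → R0 = 2.73753
x·lx·mx: 0, 0, 3.50152, 1.61568, 1.60512, 0.23465, 0 → Σ = 6.95697
T = 6.95697 / 2.73753 = 2.541331… → 2.54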